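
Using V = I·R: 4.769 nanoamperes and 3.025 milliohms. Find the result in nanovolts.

4.769 × 10⁻⁹ × 3.025 × 10⁻³ = 14.426225 × 10⁻¹² V

0.014426225 nanovolts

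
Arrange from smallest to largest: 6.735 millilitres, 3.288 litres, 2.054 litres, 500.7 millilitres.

6.735 millilitres < 500.7 millilitres < 2.054 litres < 3.288 litres

6.735 millilitres = 0.006735 litres
3.288 litres = 3.288 litres
2.054 litres = 2.054 litres
500.7 millilitres = 0.5007 litres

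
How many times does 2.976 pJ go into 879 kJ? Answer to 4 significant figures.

(879 × 10^3) / (2.976 × 10^-12) = 295.36 × 10^15

295400000000000000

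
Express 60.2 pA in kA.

0.0000000000000602 kA

pico = 1e-12, kilo = 1e3; factor is 1e-15.
60.2 × 1e-15 = 0.0000000000000602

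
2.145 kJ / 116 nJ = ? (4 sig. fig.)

18490000000

(2.145 × 10³) / (116 × 10⁻⁹) = 0.018491 × 10¹²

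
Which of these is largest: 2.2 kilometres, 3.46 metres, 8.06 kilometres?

8.06 kilometres

2.2 kilometres = 2200 metres
3.46 metres = 3.46 metres
8.06 kilometres = 8060 metres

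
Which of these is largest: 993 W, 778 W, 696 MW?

696 MW

993 W = 993 W
778 W = 778 W
696 MW = 696000000 W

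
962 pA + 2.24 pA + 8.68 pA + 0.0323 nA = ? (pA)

In pA:
  962 pA → 962
  2.24 pA → 2.24
  8.68 pA → 8.68
  0.0323 nA = 0.0323 × 10^3 pA = 32.3
Sum: 962 + 2.24 + 8.68 + 32.3 = 1005.22

1005.22 pA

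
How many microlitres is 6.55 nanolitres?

0.00655 microlitres

nano = 10⁻⁹, micro = 10⁻⁶; factor is 10⁻³.
6.55 × 10⁻³ = 0.00655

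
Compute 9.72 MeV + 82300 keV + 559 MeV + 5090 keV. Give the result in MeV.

656.11 MeV

In MeV:
  9.72 MeV → 9.72
  82300 keV = 82300 × 10^-3 MeV = 82.3
  559 MeV → 559
  5090 keV = 5090 × 10^-3 MeV = 5.09
Sum: 9.72 + 82.3 + 559 + 5.09 = 656.11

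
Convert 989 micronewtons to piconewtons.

micro = 1e-6, pico = 1e-12; factor is 1e6.
989 × 1e6 = 989000000

989000000 piconewtons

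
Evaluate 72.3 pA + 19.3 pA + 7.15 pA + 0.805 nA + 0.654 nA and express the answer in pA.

In pA:
  72.3 pA → 72.3
  19.3 pA → 19.3
  7.15 pA → 7.15
  0.805 nA = 0.805 × 10³ pA = 805
  0.654 nA = 0.654 × 10³ pA = 654
Sum: 72.3 + 19.3 + 7.15 + 805 + 654 = 1557.75

1557.75 pA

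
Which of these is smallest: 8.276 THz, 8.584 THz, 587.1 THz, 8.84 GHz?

8.84 GHz

8.276 THz = 8276000000000 Hz
8.584 THz = 8584000000000 Hz
587.1 THz = 587100000000000 Hz
8.84 GHz = 8840000000 Hz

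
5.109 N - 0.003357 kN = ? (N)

1.752 N

In N:
  5.109 N → 5.109
  0.003357 kN = 0.003357 × 10^3 N = 3.357
Difference: 5.109 - 3.357 = 1.752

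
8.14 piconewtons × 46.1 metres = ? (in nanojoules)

0.375254 nanojoules

8.14 × 10⁻¹² × 46.1 = 375.254 × 10⁻¹² J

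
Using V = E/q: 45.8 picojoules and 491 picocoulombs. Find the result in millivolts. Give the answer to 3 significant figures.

(45.8 × 10⁻¹²) / (491 × 10⁻¹²) = 0.093279 V

93.3 millivolts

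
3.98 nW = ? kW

nano = 10^-9, kilo = 10^3; factor is 10^-12.
3.98 × 10^-12 = 0.00000000000398

0.00000000000398 kW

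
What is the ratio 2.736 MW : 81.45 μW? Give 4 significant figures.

33590000000

(2.736 × 10⁶) / (81.45 × 10⁻⁶) = 0.033591 × 10¹²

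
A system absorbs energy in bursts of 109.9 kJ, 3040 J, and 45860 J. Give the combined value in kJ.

In kJ:
  109.9 kJ → 109.9
  3040 J = 3040 × 10^-3 kJ = 3.04
  45860 J = 45860 × 10^-3 kJ = 45.86
Sum: 109.9 + 3.04 + 45.86 = 158.8

158.8 kJ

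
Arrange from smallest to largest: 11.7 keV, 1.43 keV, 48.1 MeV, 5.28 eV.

5.28 eV < 1.43 keV < 11.7 keV < 48.1 MeV

11.7 keV = 11700 eV
1.43 keV = 1430 eV
48.1 MeV = 48100000 eV
5.28 eV = 5.28 eV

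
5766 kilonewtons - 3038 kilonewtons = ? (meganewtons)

In meganewtons:
  5766 kilonewtons = 5766 × 10^-3 meganewtons = 5.766
  3038 kilonewtons = 3038 × 10^-3 meganewtons = 3.038
Difference: 5.766 - 3.038 = 2.728

2.728 meganewtons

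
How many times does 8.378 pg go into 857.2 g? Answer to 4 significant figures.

102300000000000

(857.2) / (8.378e-12) = 102.32e12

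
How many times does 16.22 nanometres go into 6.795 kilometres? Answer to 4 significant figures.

418900000000

(6.795e3) / (16.22e-9) = 0.41893e12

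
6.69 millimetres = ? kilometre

milli = 10^-3, kilo = 10^3; factor is 10^-6.
6.69 × 10^-6 = 0.00000669

0.00000669 kilometres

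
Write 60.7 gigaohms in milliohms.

60700000000000 milliohms

giga = 1e9, milli = 1e-3; factor is 1e12.
60.7 × 1e12 = 60700000000000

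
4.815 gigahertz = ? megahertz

4815 megahertz

giga = 1e9, mega = 1e6; factor is 1e3.
4.815 × 1e3 = 4815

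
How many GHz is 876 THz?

876000 GHz

tera = 10¹², giga = 10⁹; factor is 10³.
876 × 10³ = 876000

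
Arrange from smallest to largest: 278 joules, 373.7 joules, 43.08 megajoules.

278 joules = 278 joules
373.7 joules = 373.7 joules
43.08 megajoules = 43080000 joules

278 joules < 373.7 joules < 43.08 megajoules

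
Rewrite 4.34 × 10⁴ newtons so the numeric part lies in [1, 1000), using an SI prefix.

43.4 kilonewtons

= 43.4 × 10³ newtons; 10³ is kilo.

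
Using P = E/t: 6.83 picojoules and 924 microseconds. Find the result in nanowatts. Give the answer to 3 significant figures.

7.39 nanowatts

(6.83 × 10⁻¹²) / (924 × 10⁻⁶) = 0.0073918 × 10⁻⁶ W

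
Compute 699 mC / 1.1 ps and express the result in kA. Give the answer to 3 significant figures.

(699 × 10^-3) / (1.1 × 10^-12) = 635.45 × 10^9 A

635000000 kA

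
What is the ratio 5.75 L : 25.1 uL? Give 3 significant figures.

(5.75) / (25.1e-6) = 0.2291e6

229000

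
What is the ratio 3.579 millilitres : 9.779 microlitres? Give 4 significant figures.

366.0

(3.579 × 10⁻³) / (9.779 × 10⁻⁶) = 0.36599 × 10³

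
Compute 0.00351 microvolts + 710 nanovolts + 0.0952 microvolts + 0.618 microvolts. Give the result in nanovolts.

In nanovolts:
  0.00351 microvolts = 0.00351e3 nanovolts = 3.51
  710 nanovolts → 710
  0.0952 microvolts = 0.0952e3 nanovolts = 95.2
  0.618 microvolts = 0.618e3 nanovolts = 618
Sum: 3.51 + 710 + 95.2 + 618 = 1426.71

1426.71 nanovolts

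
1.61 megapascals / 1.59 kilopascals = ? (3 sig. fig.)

1010

(1.61e6) / (1.59e3) = 1.013e3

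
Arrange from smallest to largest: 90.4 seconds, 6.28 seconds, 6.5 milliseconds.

90.4 seconds = 90.4 seconds
6.28 seconds = 6.28 seconds
6.5 milliseconds = 0.0065 seconds

6.5 milliseconds < 6.28 seconds < 90.4 seconds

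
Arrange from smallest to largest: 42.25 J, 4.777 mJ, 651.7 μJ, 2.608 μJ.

2.608 μJ < 651.7 μJ < 4.777 mJ < 42.25 J

42.25 J = 42.25 J
4.777 mJ = 0.004777 J
651.7 μJ = 0.0006517 J
2.608 μJ = 0.000002608 J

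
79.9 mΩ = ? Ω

0.0799 Ω

milli = 1e-3, (no prefix) = 1e0; factor is 1e-3.
79.9 × 1e-3 = 0.0799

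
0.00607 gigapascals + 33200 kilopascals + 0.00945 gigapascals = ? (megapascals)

In megapascals:
  0.00607 gigapascals = 0.00607e3 megapascals = 6.07
  33200 kilopascals = 33200e-3 megapascals = 33.2
  0.00945 gigapascals = 0.00945e3 megapascals = 9.45
Sum: 6.07 + 33.2 + 9.45 = 48.72

48.72 megapascals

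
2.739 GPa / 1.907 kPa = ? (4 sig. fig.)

1436000

(2.739 × 10⁹) / (1.907 × 10³) = 1.4363 × 10⁶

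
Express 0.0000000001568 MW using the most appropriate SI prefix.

= 156.8 × 10⁻⁶ W; 10⁻⁶ is micro.

156.8 μW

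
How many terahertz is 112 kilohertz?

kilo = 10^3, tera = 10^12; factor is 10^-9.
112 × 10^-9 = 0.000000112

0.000000112 terahertz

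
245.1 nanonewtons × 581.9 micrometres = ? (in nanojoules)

0.14262369 nanojoules

245.1 × 10⁻⁹ × 581.9 × 10⁻⁶ = 142623.69 × 10⁻¹⁵ J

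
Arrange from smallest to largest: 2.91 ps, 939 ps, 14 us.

2.91 ps < 939 ps < 14 us

2.91 ps = 0.00000000000291 s
939 ps = 0.000000000939 s
14 us = 0.000014 s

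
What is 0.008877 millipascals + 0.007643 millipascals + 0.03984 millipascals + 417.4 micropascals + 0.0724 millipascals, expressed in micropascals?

546.16 micropascals

In micropascals:
  0.008877 millipascals = 0.008877 × 10³ micropascals = 8.877
  0.007643 millipascals = 0.007643 × 10³ micropascals = 7.643
  0.03984 millipascals = 0.03984 × 10³ micropascals = 39.84
  417.4 micropascals → 417.4
  0.0724 millipascals = 0.0724 × 10³ micropascals = 72.4
Sum: 8.877 + 7.643 + 39.84 + 417.4 + 72.4 = 546.16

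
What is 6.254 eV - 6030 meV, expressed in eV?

0.224 eV

In eV:
  6.254 eV → 6.254
  6030 meV = 6030 × 10⁻³ eV = 6.03
Difference: 6.254 - 6.03 = 0.224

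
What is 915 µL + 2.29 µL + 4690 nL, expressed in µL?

921.98 µL

In µL:
  915 µL → 915
  2.29 µL → 2.29
  4690 nL = 4690 × 10^-3 µL = 4.69
Sum: 915 + 2.29 + 4.69 = 921.98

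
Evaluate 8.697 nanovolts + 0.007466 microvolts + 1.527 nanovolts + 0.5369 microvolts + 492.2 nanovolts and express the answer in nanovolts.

In nanovolts:
  8.697 nanovolts → 8.697
  0.007466 microvolts = 0.007466 × 10^3 nanovolts = 7.466
  1.527 nanovolts → 1.527
  0.5369 microvolts = 0.5369 × 10^3 nanovolts = 536.9
  492.2 nanovolts → 492.2
Sum: 8.697 + 7.466 + 1.527 + 536.9 + 492.2 = 1046.79

1046.79 nanovolts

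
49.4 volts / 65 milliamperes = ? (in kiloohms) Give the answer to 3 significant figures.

0.760 kiloohms

(49.4) / (65 × 10^-3) = 0.76 × 10^3 Ω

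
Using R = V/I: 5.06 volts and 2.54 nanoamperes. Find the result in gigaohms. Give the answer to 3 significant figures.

1.99 gigaohms

(5.06) / (2.54e-9) = 1.9921e9 Ω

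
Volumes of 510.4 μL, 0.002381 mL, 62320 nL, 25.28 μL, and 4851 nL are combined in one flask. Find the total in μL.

In μL:
  510.4 μL → 510.4
  0.002381 mL = 0.002381e3 μL = 2.381
  62320 nL = 62320e-3 μL = 62.32
  25.28 μL → 25.28
  4851 nL = 4851e-3 μL = 4.851
Sum: 510.4 + 2.381 + 62.32 + 25.28 + 4.851 = 605.232

605.232 μL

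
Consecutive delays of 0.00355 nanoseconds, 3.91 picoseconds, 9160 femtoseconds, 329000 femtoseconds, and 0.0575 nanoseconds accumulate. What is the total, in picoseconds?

403.12 picoseconds

In picoseconds:
  0.00355 nanoseconds = 0.00355 × 10³ picoseconds = 3.55
  3.91 picoseconds → 3.91
  9160 femtoseconds = 9160 × 10⁻³ picoseconds = 9.16
  329000 femtoseconds = 329000 × 10⁻³ picoseconds = 329
  0.0575 nanoseconds = 0.0575 × 10³ picoseconds = 57.5
Sum: 3.55 + 3.91 + 9.16 + 329 + 57.5 = 403.12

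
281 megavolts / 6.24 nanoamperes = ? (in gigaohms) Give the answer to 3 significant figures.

(281e6) / (6.24e-9) = 45.032e15 Ω

45000000 gigaohms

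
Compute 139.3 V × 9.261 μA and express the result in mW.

1.2900573 mW

139.3 × 9.261 × 10⁻⁶ = 1290.0573 × 10⁻⁶ W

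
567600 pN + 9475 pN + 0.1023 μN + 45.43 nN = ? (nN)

In nN:
  567600 pN = 567600e-3 nN = 567.6
  9475 pN = 9475e-3 nN = 9.475
  0.1023 μN = 0.1023e3 nN = 102.3
  45.43 nN → 45.43
Sum: 567.6 + 9.475 + 102.3 + 45.43 = 724.805

724.805 nN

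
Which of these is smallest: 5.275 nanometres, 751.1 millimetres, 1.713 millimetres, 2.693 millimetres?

5.275 nanometres = 0.000000005275 metres
751.1 millimetres = 0.7511 metres
1.713 millimetres = 0.001713 metres
2.693 millimetres = 0.002693 metres

5.275 nanometres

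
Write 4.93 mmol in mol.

milli = 10⁻³, (no prefix) = 10⁰; factor is 10⁻³.
4.93 × 10⁻³ = 0.00493

0.00493 mol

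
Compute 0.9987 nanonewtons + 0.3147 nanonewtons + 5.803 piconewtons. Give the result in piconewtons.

1319.203 piconewtons

In piconewtons:
  0.9987 nanonewtons = 0.9987e3 piconewtons = 998.7
  0.3147 nanonewtons = 0.3147e3 piconewtons = 314.7
  5.803 piconewtons → 5.803
Sum: 998.7 + 314.7 + 5.803 = 1319.203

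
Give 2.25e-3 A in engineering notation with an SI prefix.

= 2.25e-3 A; 1e-3 is milli.

2.25 mA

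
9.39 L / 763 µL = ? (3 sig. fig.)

12300

(9.39) / (763 × 10⁻⁶) = 0.01231 × 10⁶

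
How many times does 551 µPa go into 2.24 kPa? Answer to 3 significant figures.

4070000

(2.24 × 10³) / (551 × 10⁻⁶) = 0.004065 × 10⁹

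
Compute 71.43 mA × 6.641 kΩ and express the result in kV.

71.43 × 10⁻³ × 6.641 × 10³ = 474.36663 V

0.47436663 kV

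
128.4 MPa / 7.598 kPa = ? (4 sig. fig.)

16900

(128.4 × 10^6) / (7.598 × 10^3) = 16.899 × 10^3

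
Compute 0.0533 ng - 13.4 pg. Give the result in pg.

39.9 pg

In pg:
  0.0533 ng = 0.0533e3 pg = 53.3
  13.4 pg → 13.4
Difference: 53.3 - 13.4 = 39.9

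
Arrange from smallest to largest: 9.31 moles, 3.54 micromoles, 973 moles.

9.31 moles = 9.31 moles
3.54 micromoles = 0.00000354 moles
973 moles = 973 moles

3.54 micromoles < 9.31 moles < 973 moles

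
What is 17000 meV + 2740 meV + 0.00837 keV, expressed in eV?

28.11 eV

In eV:
  17000 meV = 17000e-3 eV = 17
  2740 meV = 2740e-3 eV = 2.74
  0.00837 keV = 0.00837e3 eV = 8.37
Sum: 17 + 2.74 + 8.37 = 28.11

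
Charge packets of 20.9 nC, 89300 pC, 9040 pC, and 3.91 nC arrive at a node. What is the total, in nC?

123.15 nC

In nC:
  20.9 nC → 20.9
  89300 pC = 89300 × 10⁻³ nC = 89.3
  9040 pC = 9040 × 10⁻³ nC = 9.04
  3.91 nC → 3.91
Sum: 20.9 + 89.3 + 9.04 + 3.91 = 123.15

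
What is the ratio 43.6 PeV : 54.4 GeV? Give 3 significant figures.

801000

(43.6 × 10¹⁵) / (54.4 × 10⁹) = 0.8015 × 10⁶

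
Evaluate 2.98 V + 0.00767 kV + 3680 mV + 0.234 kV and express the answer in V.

In V:
  2.98 V → 2.98
  0.00767 kV = 0.00767 × 10³ V = 7.67
  3680 mV = 3680 × 10⁻³ V = 3.68
  0.234 kV = 0.234 × 10³ V = 234
Sum: 2.98 + 7.67 + 3.68 + 234 = 248.33

248.33 V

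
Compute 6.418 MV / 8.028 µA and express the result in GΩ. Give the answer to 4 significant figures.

799.5 GΩ

(6.418 × 10^6) / (8.028 × 10^-6) = 0.799452 × 10^12 Ω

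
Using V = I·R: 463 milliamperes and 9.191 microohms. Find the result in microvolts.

4.255433 microvolts

463e-3 × 9.191e-6 = 4255.433e-9 V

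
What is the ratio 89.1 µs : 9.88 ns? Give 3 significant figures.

(89.1e-6) / (9.88e-9) = 9.018e3

9020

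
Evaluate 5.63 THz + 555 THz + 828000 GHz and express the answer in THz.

1388.63 THz

In THz:
  5.63 THz → 5.63
  555 THz → 555
  828000 GHz = 828000e-3 THz = 828
Sum: 5.63 + 555 + 828 = 1388.63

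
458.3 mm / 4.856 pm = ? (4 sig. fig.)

94380000000

(458.3e-3) / (4.856e-12) = 94.378e9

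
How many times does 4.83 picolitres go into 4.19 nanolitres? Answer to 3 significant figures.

867

(4.19 × 10^-9) / (4.83 × 10^-12) = 0.8675 × 10^3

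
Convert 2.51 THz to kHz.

2510000000 kHz

tera = 10^12, kilo = 10^3; factor is 10^9.
2.51 × 10^9 = 2510000000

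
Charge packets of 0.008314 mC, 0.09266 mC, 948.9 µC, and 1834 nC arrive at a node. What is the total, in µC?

1051.708 µC

In µC:
  0.008314 mC = 0.008314 × 10^3 µC = 8.314
  0.09266 mC = 0.09266 × 10^3 µC = 92.66
  948.9 µC → 948.9
  1834 nC = 1834 × 10^-3 µC = 1.834
Sum: 8.314 + 92.66 + 948.9 + 1.834 = 1051.708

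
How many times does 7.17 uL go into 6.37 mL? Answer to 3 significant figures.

888

(6.37 × 10⁻³) / (7.17 × 10⁻⁶) = 0.8884 × 10³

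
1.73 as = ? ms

atto = 10^-18, milli = 10^-3; factor is 10^-15.
1.73 × 10^-15 = 0.00000000000000173

0.00000000000000173 ms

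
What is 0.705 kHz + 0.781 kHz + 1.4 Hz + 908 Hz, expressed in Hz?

2395.4 Hz

In Hz:
  0.705 kHz = 0.705 × 10³ Hz = 705
  0.781 kHz = 0.781 × 10³ Hz = 781
  1.4 Hz → 1.4
  908 Hz → 908
Sum: 705 + 781 + 1.4 + 908 = 2395.4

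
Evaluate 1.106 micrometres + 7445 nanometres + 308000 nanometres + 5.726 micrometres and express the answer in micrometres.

In micrometres:
  1.106 micrometres → 1.106
  7445 nanometres = 7445 × 10⁻³ micrometres = 7.445
  308000 nanometres = 308000 × 10⁻³ micrometres = 308
  5.726 micrometres → 5.726
Sum: 1.106 + 7.445 + 308 + 5.726 = 322.277

322.277 micrometres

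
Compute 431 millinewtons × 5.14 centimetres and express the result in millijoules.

431 × 10⁻³ × 5.14 × 10⁻² = 2215.34 × 10⁻⁵ J

22.1534 millijoules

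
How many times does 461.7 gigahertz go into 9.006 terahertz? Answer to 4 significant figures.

19.51

(9.006e12) / (461.7e9) = 0.019506e3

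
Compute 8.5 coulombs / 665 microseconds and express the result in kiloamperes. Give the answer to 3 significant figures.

(8.5) / (665e-6) = 0.012782e6 A

12.8 kiloamperes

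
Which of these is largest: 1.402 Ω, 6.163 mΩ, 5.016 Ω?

5.016 Ω

1.402 Ω = 1.402 Ω
6.163 mΩ = 0.006163 Ω
5.016 Ω = 5.016 Ω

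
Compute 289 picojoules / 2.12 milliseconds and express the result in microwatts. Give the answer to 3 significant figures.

(289 × 10⁻¹²) / (2.12 × 10⁻³) = 136.32 × 10⁻⁹ W

0.136 microwatts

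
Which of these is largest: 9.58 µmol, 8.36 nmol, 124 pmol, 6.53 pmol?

9.58 µmol

9.58 µmol = 0.00000958 mol
8.36 nmol = 0.00000000836 mol
124 pmol = 0.000000000124 mol
6.53 pmol = 0.00000000000653 mol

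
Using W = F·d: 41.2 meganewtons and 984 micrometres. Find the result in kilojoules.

40.5408 kilojoules

41.2e6 × 984e-6 = 40540.8 J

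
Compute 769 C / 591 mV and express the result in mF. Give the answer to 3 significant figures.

(769) / (591e-3) = 1.3012e3 F

1300000 mF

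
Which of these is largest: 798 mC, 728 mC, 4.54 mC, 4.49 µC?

798 mC

798 mC = 0.798 C
728 mC = 0.728 C
4.54 mC = 0.00454 C
4.49 µC = 0.00000449 C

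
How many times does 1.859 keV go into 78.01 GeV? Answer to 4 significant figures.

41960000

(78.01 × 10⁹) / (1.859 × 10³) = 41.963 × 10⁶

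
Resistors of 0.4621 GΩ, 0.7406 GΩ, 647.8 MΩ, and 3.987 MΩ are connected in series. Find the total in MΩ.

1854.487 MΩ

In MΩ:
  0.4621 GΩ = 0.4621e3 MΩ = 462.1
  0.7406 GΩ = 0.7406e3 MΩ = 740.6
  647.8 MΩ → 647.8
  3.987 MΩ → 3.987
Sum: 462.1 + 740.6 + 647.8 + 3.987 = 1854.487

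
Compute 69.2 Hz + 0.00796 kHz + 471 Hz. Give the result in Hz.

548.16 Hz

In Hz:
  69.2 Hz → 69.2
  0.00796 kHz = 0.00796 × 10³ Hz = 7.96
  471 Hz → 471
Sum: 69.2 + 7.96 + 471 = 548.16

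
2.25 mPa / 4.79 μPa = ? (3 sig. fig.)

(2.25e-3) / (4.79e-6) = 0.4697e3

470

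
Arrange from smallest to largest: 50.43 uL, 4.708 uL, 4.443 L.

4.708 uL < 50.43 uL < 4.443 L

50.43 uL = 0.00005043 L
4.708 uL = 0.000004708 L
4.443 L = 4.443 L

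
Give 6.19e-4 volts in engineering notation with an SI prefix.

619 microvolts

= 619e-6 volts; 1e-6 is micro.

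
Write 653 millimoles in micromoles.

milli = 1e-3, micro = 1e-6; factor is 1e3.
653 × 1e3 = 653000

653000 micromoles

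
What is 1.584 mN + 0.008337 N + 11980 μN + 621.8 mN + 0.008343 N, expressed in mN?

In mN:
  1.584 mN → 1.584
  0.008337 N = 0.008337 × 10³ mN = 8.337
  11980 μN = 11980 × 10⁻³ mN = 11.98
  621.8 mN → 621.8
  0.008343 N = 0.008343 × 10³ mN = 8.343
Sum: 1.584 + 8.337 + 11.98 + 621.8 + 8.343 = 652.044

652.044 mN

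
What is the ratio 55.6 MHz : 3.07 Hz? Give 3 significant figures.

18100000

(55.6 × 10^6) / (3.07) = 18.11 × 10^6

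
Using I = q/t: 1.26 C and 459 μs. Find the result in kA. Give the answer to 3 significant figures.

(1.26) / (459 × 10⁻⁶) = 0.0027451 × 10⁶ A

2.75 kA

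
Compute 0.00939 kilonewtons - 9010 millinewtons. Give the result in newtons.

In newtons:
  0.00939 kilonewtons = 0.00939 × 10^3 newtons = 9.39
  9010 millinewtons = 9010 × 10^-3 newtons = 9.01
Difference: 9.39 - 9.01 = 0.38

0.38 newtons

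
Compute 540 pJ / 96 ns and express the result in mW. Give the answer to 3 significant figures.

5.62 mW

(540e-12) / (96e-9) = 5.625e-3 W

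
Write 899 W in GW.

(no prefix) = 10^0, giga = 10^9; factor is 10^-9.
899 × 10^-9 = 0.000000899

0.000000899 GW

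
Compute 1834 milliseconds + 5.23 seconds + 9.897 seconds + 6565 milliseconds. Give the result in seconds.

In seconds:
  1834 milliseconds = 1834e-3 seconds = 1.834
  5.23 seconds → 5.23
  9.897 seconds → 9.897
  6565 milliseconds = 6565e-3 seconds = 6.565
Sum: 1.834 + 5.23 + 9.897 + 6.565 = 23.526

23.526 seconds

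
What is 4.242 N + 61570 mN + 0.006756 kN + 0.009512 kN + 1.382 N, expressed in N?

83.462 N

In N:
  4.242 N → 4.242
  61570 mN = 61570 × 10^-3 N = 61.57
  0.006756 kN = 0.006756 × 10^3 N = 6.756
  0.009512 kN = 0.009512 × 10^3 N = 9.512
  1.382 N → 1.382
Sum: 4.242 + 61.57 + 6.756 + 9.512 + 1.382 = 83.462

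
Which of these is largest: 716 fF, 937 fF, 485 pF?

716 fF = 0.000000000000716 F
937 fF = 0.000000000000937 F
485 pF = 0.000000000485 F

485 pF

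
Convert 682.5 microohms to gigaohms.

micro = 1e-6, giga = 1e9; factor is 1e-15.
682.5 × 1e-15 = 0.0000000000006825

0.0000000000006825 gigaohms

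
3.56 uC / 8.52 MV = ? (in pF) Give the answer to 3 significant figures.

0.418 pF

(3.56e-6) / (8.52e6) = 0.41784e-12 F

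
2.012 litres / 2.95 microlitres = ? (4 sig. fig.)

682000

(2.012) / (2.95e-6) = 0.68203e6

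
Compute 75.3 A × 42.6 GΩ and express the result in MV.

75.3 × 42.6 × 10⁹ = 3207.78 × 10⁹ V

3207780 MV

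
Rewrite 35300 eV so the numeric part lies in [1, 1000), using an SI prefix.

35.3 keV

= 35.3 × 10³ eV; 10³ is kilo.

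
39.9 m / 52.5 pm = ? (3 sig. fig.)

(39.9) / (52.5e-12) = 0.76e12

760000000000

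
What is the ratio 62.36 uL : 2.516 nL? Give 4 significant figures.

(62.36 × 10⁻⁶) / (2.516 × 10⁻⁹) = 24.785 × 10³

24790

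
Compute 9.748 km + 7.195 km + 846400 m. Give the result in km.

In km:
  9.748 km → 9.748
  7.195 km → 7.195
  846400 m = 846400e-3 km = 846.4
Sum: 9.748 + 7.195 + 846.4 = 863.343

863.343 km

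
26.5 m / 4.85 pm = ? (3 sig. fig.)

5460000000000

(26.5) / (4.85e-12) = 5.464e12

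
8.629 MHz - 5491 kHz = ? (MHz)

3.138 MHz

In MHz:
  8.629 MHz → 8.629
  5491 kHz = 5491 × 10^-3 MHz = 5.491
Difference: 8.629 - 5.491 = 3.138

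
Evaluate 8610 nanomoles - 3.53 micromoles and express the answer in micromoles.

5.08 micromoles

In micromoles:
  8610 nanomoles = 8610e-3 micromoles = 8.61
  3.53 micromoles → 3.53
Difference: 8.61 - 3.53 = 5.08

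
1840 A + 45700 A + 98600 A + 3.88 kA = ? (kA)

In kA:
  1840 A = 1840 × 10⁻³ kA = 1.84
  45700 A = 45700 × 10⁻³ kA = 45.7
  98600 A = 98600 × 10⁻³ kA = 98.6
  3.88 kA → 3.88
Sum: 1.84 + 45.7 + 98.6 + 3.88 = 150.02

150.02 kA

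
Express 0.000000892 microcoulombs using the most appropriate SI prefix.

892 femtocoulombs

= 892 × 10^-15 coulombs; 10^-15 is femto.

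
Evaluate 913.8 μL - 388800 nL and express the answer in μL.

525 μL

In μL:
  913.8 μL → 913.8
  388800 nL = 388800 × 10⁻³ μL = 388.8
Difference: 913.8 - 388.8 = 525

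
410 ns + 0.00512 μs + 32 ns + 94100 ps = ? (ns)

541.22 ns

In ns:
  410 ns → 410
  0.00512 μs = 0.00512e3 ns = 5.12
  32 ns → 32
  94100 ps = 94100e-3 ns = 94.1
Sum: 410 + 5.12 + 32 + 94.1 = 541.22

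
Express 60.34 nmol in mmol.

nano = 10^-9, milli = 10^-3; factor is 10^-6.
60.34 × 10^-6 = 0.00006034

0.00006034 mmol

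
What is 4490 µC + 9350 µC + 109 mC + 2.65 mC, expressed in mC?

125.49 mC

In mC:
  4490 µC = 4490 × 10^-3 mC = 4.49
  9350 µC = 9350 × 10^-3 mC = 9.35
  109 mC → 109
  2.65 mC → 2.65
Sum: 4.49 + 9.35 + 109 + 2.65 = 125.49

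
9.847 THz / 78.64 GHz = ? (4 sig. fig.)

125.2

(9.847e12) / (78.64e9) = 0.12522e3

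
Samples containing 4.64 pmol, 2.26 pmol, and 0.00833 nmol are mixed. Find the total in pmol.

15.23 pmol

In pmol:
  4.64 pmol → 4.64
  2.26 pmol → 2.26
  0.00833 nmol = 0.00833 × 10³ pmol = 8.33
Sum: 4.64 + 2.26 + 8.33 = 15.23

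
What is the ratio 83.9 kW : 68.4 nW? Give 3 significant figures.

(83.9 × 10^3) / (68.4 × 10^-9) = 1.227 × 10^12

1230000000000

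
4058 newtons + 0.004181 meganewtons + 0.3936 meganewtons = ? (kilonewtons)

401.839 kilonewtons

In kilonewtons:
  4058 newtons = 4058 × 10^-3 kilonewtons = 4.058
  0.004181 meganewtons = 0.004181 × 10^3 kilonewtons = 4.181
  0.3936 meganewtons = 0.3936 × 10^3 kilonewtons = 393.6
Sum: 4.058 + 4.181 + 393.6 = 401.839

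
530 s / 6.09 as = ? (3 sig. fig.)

(530) / (6.09 × 10^-18) = 87.03 × 10^18

87000000000000000000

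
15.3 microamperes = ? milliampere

0.0153 milliamperes

micro = 10⁻⁶, milli = 10⁻³; factor is 10⁻³.
15.3 × 10⁻³ = 0.0153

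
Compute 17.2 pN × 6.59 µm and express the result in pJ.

0.000113348 pJ

17.2 × 10⁻¹² × 6.59 × 10⁻⁶ = 113.348 × 10⁻¹⁸ J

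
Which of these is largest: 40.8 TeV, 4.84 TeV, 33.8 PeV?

40.8 TeV = 40800000000000 eV
4.84 TeV = 4840000000000 eV
33.8 PeV = 33800000000000000 eV

33.8 PeV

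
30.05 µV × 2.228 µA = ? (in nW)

30.05 × 10⁻⁶ × 2.228 × 10⁻⁶ = 66.9514 × 10⁻¹² W

0.0669514 nW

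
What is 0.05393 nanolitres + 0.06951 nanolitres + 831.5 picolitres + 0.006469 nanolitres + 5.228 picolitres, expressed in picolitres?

966.637 picolitres

In picolitres:
  0.05393 nanolitres = 0.05393 × 10^3 picolitres = 53.93
  0.06951 nanolitres = 0.06951 × 10^3 picolitres = 69.51
  831.5 picolitres → 831.5
  0.006469 nanolitres = 0.006469 × 10^3 picolitres = 6.469
  5.228 picolitres → 5.228
Sum: 53.93 + 69.51 + 831.5 + 6.469 + 5.228 = 966.637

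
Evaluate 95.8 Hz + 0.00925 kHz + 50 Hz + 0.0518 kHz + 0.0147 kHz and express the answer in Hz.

In Hz:
  95.8 Hz → 95.8
  0.00925 kHz = 0.00925 × 10³ Hz = 9.25
  50 Hz → 50
  0.0518 kHz = 0.0518 × 10³ Hz = 51.8
  0.0147 kHz = 0.0147 × 10³ Hz = 14.7
Sum: 95.8 + 9.25 + 50 + 51.8 + 14.7 = 221.55

221.55 Hz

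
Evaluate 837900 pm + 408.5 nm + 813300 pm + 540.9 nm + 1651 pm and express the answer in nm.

In nm:
  837900 pm = 837900 × 10^-3 nm = 837.9
  408.5 nm → 408.5
  813300 pm = 813300 × 10^-3 nm = 813.3
  540.9 nm → 540.9
  1651 pm = 1651 × 10^-3 nm = 1.651
Sum: 837.9 + 408.5 + 813.3 + 540.9 + 1.651 = 2602.251

2602.251 nm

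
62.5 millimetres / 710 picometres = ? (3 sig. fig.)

(62.5 × 10⁻³) / (710 × 10⁻¹²) = 0.08803 × 10⁹

88000000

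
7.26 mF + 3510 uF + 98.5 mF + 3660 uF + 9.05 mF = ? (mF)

121.98 mF

In mF:
  7.26 mF → 7.26
  3510 uF = 3510 × 10⁻³ mF = 3.51
  98.5 mF → 98.5
  3660 uF = 3660 × 10⁻³ mF = 3.66
  9.05 mF → 9.05
Sum: 7.26 + 3.51 + 98.5 + 3.66 + 9.05 = 121.98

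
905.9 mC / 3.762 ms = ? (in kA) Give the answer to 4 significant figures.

(905.9 × 10⁻³) / (3.762 × 10⁻³) = 240.803 A

0.2408 kA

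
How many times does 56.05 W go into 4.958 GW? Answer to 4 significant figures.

88460000

(4.958e9) / (56.05) = 0.088457e9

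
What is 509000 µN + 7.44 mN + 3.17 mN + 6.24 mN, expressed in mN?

525.85 mN

In mN:
  509000 µN = 509000e-3 mN = 509
  7.44 mN → 7.44
  3.17 mN → 3.17
  6.24 mN → 6.24
Sum: 509 + 7.44 + 3.17 + 6.24 = 525.85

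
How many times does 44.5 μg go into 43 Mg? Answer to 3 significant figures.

(43e6) / (44.5e-6) = 0.9663e12

966000000000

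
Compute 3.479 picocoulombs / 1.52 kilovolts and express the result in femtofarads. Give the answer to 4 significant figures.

2.289 femtofarads

(3.479 × 10⁻¹²) / (1.52 × 10³) = 2.28882 × 10⁻¹⁵ F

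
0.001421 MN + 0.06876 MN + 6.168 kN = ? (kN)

In kN:
  0.001421 MN = 0.001421e3 kN = 1.421
  0.06876 MN = 0.06876e3 kN = 68.76
  6.168 kN → 6.168
Sum: 1.421 + 68.76 + 6.168 = 76.349

76.349 kN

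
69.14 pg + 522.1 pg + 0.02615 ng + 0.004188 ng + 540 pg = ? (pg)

In pg:
  69.14 pg → 69.14
  522.1 pg → 522.1
  0.02615 ng = 0.02615 × 10³ pg = 26.15
  0.004188 ng = 0.004188 × 10³ pg = 4.188
  540 pg → 540
Sum: 69.14 + 522.1 + 26.15 + 4.188 + 540 = 1161.578

1161.578 pg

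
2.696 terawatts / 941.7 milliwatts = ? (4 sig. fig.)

2863000000000

(2.696 × 10^12) / (941.7 × 10^-3) = 0.0028629 × 10^15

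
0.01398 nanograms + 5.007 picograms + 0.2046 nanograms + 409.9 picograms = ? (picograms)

633.487 picograms

In picograms:
  0.01398 nanograms = 0.01398 × 10³ picograms = 13.98
  5.007 picograms → 5.007
  0.2046 nanograms = 0.2046 × 10³ picograms = 204.6
  409.9 picograms → 409.9
Sum: 13.98 + 5.007 + 204.6 + 409.9 = 633.487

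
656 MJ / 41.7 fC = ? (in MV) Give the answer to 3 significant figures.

(656 × 10^6) / (41.7 × 10^-15) = 15.731 × 10^21 V

15700000000000000 MV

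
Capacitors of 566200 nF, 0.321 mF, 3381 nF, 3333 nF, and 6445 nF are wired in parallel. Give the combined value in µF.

900.359 µF

In µF:
  566200 nF = 566200 × 10⁻³ µF = 566.2
  0.321 mF = 0.321 × 10³ µF = 321
  3381 nF = 3381 × 10⁻³ µF = 3.381
  3333 nF = 3333 × 10⁻³ µF = 3.333
  6445 nF = 6445 × 10⁻³ µF = 6.445
Sum: 566.2 + 321 + 3.381 + 3.333 + 6.445 = 900.359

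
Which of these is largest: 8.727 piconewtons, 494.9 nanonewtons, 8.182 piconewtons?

494.9 nanonewtons

8.727 piconewtons = 0.000000000008727 newtons
494.9 nanonewtons = 0.0000004949 newtons
8.182 piconewtons = 0.000000000008182 newtons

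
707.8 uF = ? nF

micro = 10⁻⁶, nano = 10⁻⁹; factor is 10³.
707.8 × 10³ = 707800

707800 nF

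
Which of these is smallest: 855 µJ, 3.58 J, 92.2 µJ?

855 µJ = 0.000855 J
3.58 J = 3.58 J
92.2 µJ = 0.0000922 J

92.2 µJ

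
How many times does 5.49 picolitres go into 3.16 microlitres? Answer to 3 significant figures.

(3.16e-6) / (5.49e-12) = 0.5756e6

576000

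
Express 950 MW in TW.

0.00095 TW

mega = 1e6, tera = 1e12; factor is 1e-6.
950 × 1e-6 = 0.00095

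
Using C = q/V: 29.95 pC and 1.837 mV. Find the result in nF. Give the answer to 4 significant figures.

(29.95 × 10^-12) / (1.837 × 10^-3) = 16.3038 × 10^-9 F

16.30 nF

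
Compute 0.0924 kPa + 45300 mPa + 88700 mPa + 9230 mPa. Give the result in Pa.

235.63 Pa

In Pa:
  0.0924 kPa = 0.0924 × 10³ Pa = 92.4
  45300 mPa = 45300 × 10⁻³ Pa = 45.3
  88700 mPa = 88700 × 10⁻³ Pa = 88.7
  9230 mPa = 9230 × 10⁻³ Pa = 9.23
Sum: 92.4 + 45.3 + 88.7 + 9.23 = 235.63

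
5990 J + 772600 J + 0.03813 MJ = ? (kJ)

816.72 kJ

In kJ:
  5990 J = 5990 × 10⁻³ kJ = 5.99
  772600 J = 772600 × 10⁻³ kJ = 772.6
  0.03813 MJ = 0.03813 × 10³ kJ = 38.13
Sum: 5.99 + 772.6 + 38.13 = 816.72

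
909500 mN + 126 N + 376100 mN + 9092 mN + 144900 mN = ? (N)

In N:
  909500 mN = 909500 × 10^-3 N = 909.5
  126 N → 126
  376100 mN = 376100 × 10^-3 N = 376.1
  9092 mN = 9092 × 10^-3 N = 9.092
  144900 mN = 144900 × 10^-3 N = 144.9
Sum: 909.5 + 126 + 376.1 + 9.092 + 144.9 = 1565.592

1565.592 N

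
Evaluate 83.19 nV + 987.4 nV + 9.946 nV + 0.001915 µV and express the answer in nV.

1082.451 nV

In nV:
  83.19 nV → 83.19
  987.4 nV → 987.4
  9.946 nV → 9.946
  0.001915 µV = 0.001915 × 10³ nV = 1.915
Sum: 83.19 + 987.4 + 9.946 + 1.915 = 1082.451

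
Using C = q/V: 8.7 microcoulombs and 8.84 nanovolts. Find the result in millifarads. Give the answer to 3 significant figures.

984000 millifarads

(8.7e-6) / (8.84e-9) = 0.98416e3 F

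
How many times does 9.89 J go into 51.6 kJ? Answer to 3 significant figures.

5220

(51.6e3) / (9.89) = 5.217e3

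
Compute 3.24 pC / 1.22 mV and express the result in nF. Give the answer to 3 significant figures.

(3.24 × 10⁻¹²) / (1.22 × 10⁻³) = 2.6557 × 10⁻⁹ F

2.66 nF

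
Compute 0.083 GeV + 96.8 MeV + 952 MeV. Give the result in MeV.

1131.8 MeV

In MeV:
  0.083 GeV = 0.083 × 10³ MeV = 83
  96.8 MeV → 96.8
  952 MeV → 952
Sum: 83 + 96.8 + 952 = 1131.8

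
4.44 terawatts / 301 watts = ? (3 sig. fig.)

(4.44e12) / (301) = 0.01475e12

14800000000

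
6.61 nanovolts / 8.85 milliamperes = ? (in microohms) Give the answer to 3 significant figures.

0.747 microohms

(6.61e-9) / (8.85e-3) = 0.74689e-6 Ω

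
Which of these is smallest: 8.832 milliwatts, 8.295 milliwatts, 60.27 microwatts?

8.832 milliwatts = 0.008832 watts
8.295 milliwatts = 0.008295 watts
60.27 microwatts = 0.00006027 watts

60.27 microwatts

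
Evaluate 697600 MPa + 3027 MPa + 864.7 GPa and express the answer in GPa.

In GPa:
  697600 MPa = 697600 × 10^-3 GPa = 697.6
  3027 MPa = 3027 × 10^-3 GPa = 3.027
  864.7 GPa → 864.7
Sum: 697.6 + 3.027 + 864.7 = 1565.327

1565.327 GPa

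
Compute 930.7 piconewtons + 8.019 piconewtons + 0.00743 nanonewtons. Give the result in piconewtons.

946.149 piconewtons

In piconewtons:
  930.7 piconewtons → 930.7
  8.019 piconewtons → 8.019
  0.00743 nanonewtons = 0.00743 × 10³ piconewtons = 7.43
Sum: 930.7 + 8.019 + 7.43 = 946.149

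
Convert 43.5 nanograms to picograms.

43500 picograms

nano = 10⁻⁹, pico = 10⁻¹²; factor is 10³.
43.5 × 10³ = 43500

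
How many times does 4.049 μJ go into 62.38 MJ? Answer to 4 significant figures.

(62.38e6) / (4.049e-6) = 15.406e12

15410000000000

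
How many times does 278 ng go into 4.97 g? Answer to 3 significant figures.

(4.97) / (278 × 10^-9) = 0.01788 × 10^9

17900000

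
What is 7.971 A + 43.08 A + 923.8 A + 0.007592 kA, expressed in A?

In A:
  7.971 A → 7.971
  43.08 A → 43.08
  923.8 A → 923.8
  0.007592 kA = 0.007592 × 10^3 A = 7.592
Sum: 7.971 + 43.08 + 923.8 + 7.592 = 982.443

982.443 A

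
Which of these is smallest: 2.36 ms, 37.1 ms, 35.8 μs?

35.8 μs

2.36 ms = 0.00236 s
37.1 ms = 0.0371 s
35.8 μs = 0.0000358 s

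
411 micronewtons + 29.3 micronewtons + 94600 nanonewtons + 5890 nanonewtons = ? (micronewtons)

540.79 micronewtons

In micronewtons:
  411 micronewtons → 411
  29.3 micronewtons → 29.3
  94600 nanonewtons = 94600e-3 micronewtons = 94.6
  5890 nanonewtons = 5890e-3 micronewtons = 5.89
Sum: 411 + 29.3 + 94.6 + 5.89 = 540.79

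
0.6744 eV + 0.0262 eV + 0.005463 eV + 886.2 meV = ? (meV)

In meV:
  0.6744 eV = 0.6744 × 10³ meV = 674.4
  0.0262 eV = 0.0262 × 10³ meV = 26.2
  0.005463 eV = 0.005463 × 10³ meV = 5.463
  886.2 meV → 886.2
Sum: 674.4 + 26.2 + 5.463 + 886.2 = 1592.263

1592.263 meV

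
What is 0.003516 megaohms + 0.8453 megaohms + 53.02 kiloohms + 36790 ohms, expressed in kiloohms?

In kiloohms:
  0.003516 megaohms = 0.003516e3 kiloohms = 3.516
  0.8453 megaohms = 0.8453e3 kiloohms = 845.3
  53.02 kiloohms → 53.02
  36790 ohms = 36790e-3 kiloohms = 36.79
Sum: 3.516 + 845.3 + 53.02 + 36.79 = 938.626

938.626 kiloohms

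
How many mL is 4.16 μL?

0.00416 mL

micro = 1e-6, milli = 1e-3; factor is 1e-3.
4.16 × 1e-3 = 0.00416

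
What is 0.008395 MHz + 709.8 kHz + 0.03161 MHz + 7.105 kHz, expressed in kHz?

In kHz:
  0.008395 MHz = 0.008395 × 10^3 kHz = 8.395
  709.8 kHz → 709.8
  0.03161 MHz = 0.03161 × 10^3 kHz = 31.61
  7.105 kHz → 7.105
Sum: 8.395 + 709.8 + 31.61 + 7.105 = 756.91

756.91 kHz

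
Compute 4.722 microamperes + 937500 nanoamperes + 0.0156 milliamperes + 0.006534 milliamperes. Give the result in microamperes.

In microamperes:
  4.722 microamperes → 4.722
  937500 nanoamperes = 937500 × 10⁻³ microamperes = 937.5
  0.0156 milliamperes = 0.0156 × 10³ microamperes = 15.6
  0.006534 milliamperes = 0.006534 × 10³ microamperes = 6.534
Sum: 4.722 + 937.5 + 15.6 + 6.534 = 964.356

964.356 microamperes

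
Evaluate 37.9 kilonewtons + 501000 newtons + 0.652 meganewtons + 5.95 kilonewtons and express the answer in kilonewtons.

1196.85 kilonewtons

In kilonewtons:
  37.9 kilonewtons → 37.9
  501000 newtons = 501000 × 10⁻³ kilonewtons = 501
  0.652 meganewtons = 0.652 × 10³ kilonewtons = 652
  5.95 kilonewtons → 5.95
Sum: 37.9 + 501 + 652 + 5.95 = 1196.85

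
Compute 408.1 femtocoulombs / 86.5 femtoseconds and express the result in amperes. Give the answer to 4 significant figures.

(408.1 × 10^-15) / (86.5 × 10^-15) = 4.71792 A

4.718 amperes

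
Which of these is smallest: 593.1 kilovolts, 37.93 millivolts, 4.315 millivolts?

593.1 kilovolts = 593100 volts
37.93 millivolts = 0.03793 volts
4.315 millivolts = 0.004315 volts

4.315 millivolts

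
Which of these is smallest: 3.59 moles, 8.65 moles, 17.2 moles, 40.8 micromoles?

40.8 micromoles

3.59 moles = 3.59 moles
8.65 moles = 8.65 moles
17.2 moles = 17.2 moles
40.8 micromoles = 0.0000408 moles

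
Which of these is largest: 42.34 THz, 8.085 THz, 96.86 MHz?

42.34 THz

42.34 THz = 42340000000000 Hz
8.085 THz = 8085000000000 Hz
96.86 MHz = 96860000 Hz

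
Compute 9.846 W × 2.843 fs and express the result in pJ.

0.027992178 pJ

9.846 × 2.843e-15 = 27.992178e-15 J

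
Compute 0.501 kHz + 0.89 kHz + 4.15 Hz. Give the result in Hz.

In Hz:
  0.501 kHz = 0.501e3 Hz = 501
  0.89 kHz = 0.89e3 Hz = 890
  4.15 Hz → 4.15
Sum: 501 + 890 + 4.15 = 1395.15

1395.15 Hz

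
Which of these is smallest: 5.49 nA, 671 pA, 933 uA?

671 pA

5.49 nA = 0.00000000549 A
671 pA = 0.000000000671 A
933 uA = 0.000933 A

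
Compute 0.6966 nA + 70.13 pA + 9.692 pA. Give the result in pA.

In pA:
  0.6966 nA = 0.6966e3 pA = 696.6
  70.13 pA → 70.13
  9.692 pA → 9.692
Sum: 696.6 + 70.13 + 9.692 = 776.422

776.422 pA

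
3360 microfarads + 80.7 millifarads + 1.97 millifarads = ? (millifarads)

In millifarads:
  3360 microfarads = 3360 × 10⁻³ millifarads = 3.36
  80.7 millifarads → 80.7
  1.97 millifarads → 1.97
Sum: 3.36 + 80.7 + 1.97 = 86.03

86.03 millifarads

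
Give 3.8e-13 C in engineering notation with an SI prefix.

= 380e-15 C; 1e-15 is femto.

380 fC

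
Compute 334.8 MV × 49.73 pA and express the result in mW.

16.649604 mW

334.8 × 10^6 × 49.73 × 10^-12 = 16649.604 × 10^-6 W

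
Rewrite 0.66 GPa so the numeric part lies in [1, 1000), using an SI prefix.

= 660 × 10⁶ Pa; 10⁶ is mega.

660 MPa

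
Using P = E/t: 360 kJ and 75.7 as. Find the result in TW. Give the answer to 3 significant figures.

4760000000 TW

(360 × 10³) / (75.7 × 10⁻¹⁸) = 4.7556 × 10²¹ W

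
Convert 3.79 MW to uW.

mega = 10^6, micro = 10^-6; factor is 10^12.
3.79 × 10^12 = 3790000000000

3790000000000 uW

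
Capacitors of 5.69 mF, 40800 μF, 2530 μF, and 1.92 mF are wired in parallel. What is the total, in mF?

50.94 mF

In mF:
  5.69 mF → 5.69
  40800 μF = 40800e-3 mF = 40.8
  2530 μF = 2530e-3 mF = 2.53
  1.92 mF → 1.92
Sum: 5.69 + 40.8 + 2.53 + 1.92 = 50.94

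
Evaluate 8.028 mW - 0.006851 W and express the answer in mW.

1.177 mW

In mW:
  8.028 mW → 8.028
  0.006851 W = 0.006851 × 10^3 mW = 6.851
Difference: 8.028 - 6.851 = 1.177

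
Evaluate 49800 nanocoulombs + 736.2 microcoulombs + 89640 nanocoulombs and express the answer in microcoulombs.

875.64 microcoulombs

In microcoulombs:
  49800 nanocoulombs = 49800e-3 microcoulombs = 49.8
  736.2 microcoulombs → 736.2
  89640 nanocoulombs = 89640e-3 microcoulombs = 89.64
Sum: 49.8 + 736.2 + 89.64 = 875.64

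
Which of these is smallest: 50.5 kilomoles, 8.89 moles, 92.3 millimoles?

92.3 millimoles

50.5 kilomoles = 50500 moles
8.89 moles = 8.89 moles
92.3 millimoles = 0.0923 moles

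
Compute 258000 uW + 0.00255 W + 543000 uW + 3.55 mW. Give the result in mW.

807.1 mW

In mW:
  258000 uW = 258000 × 10⁻³ mW = 258
  0.00255 W = 0.00255 × 10³ mW = 2.55
  543000 uW = 543000 × 10⁻³ mW = 543
  3.55 mW → 3.55
Sum: 258 + 2.55 + 543 + 3.55 = 807.1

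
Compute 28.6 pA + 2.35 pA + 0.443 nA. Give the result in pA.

In pA:
  28.6 pA → 28.6
  2.35 pA → 2.35
  0.443 nA = 0.443 × 10^3 pA = 443
Sum: 28.6 + 2.35 + 443 = 473.95

473.95 pA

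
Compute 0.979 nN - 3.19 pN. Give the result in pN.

975.81 pN

In pN:
  0.979 nN = 0.979 × 10^3 pN = 979
  3.19 pN → 3.19
Difference: 979 - 3.19 = 975.81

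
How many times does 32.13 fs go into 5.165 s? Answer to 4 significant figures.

(5.165) / (32.13 × 10^-15) = 0.16075 × 10^15

160800000000000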